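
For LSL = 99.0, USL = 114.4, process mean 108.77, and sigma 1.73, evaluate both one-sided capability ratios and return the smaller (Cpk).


Cpu = (USL - mean) / (3*sigma) = (114.4 - 108.77) / (3*1.73) = 1.0848
Cpl = (mean - LSL) / (3*sigma) = (108.77 - 99.0) / (3*1.73) = 1.8825
Cpk = min(Cpu, Cpl) = 1.0848

1.0848


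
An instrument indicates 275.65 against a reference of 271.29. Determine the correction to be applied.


Correction = standard - reading
= 271.29 - 275.65
= -4.3600

-4.3600


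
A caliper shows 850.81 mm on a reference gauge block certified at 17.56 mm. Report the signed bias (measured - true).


Systematic error = measured - true
= 850.81 - 17.56
= 833.2500

833.2500


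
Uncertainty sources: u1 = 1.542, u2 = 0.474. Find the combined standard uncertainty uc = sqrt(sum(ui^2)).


uc = sqrt(1.542^2 + 0.474^2)
uc = sqrt(2.60244)
uc = 1.6132

1.6132


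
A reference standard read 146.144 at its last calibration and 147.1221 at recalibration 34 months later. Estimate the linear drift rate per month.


rate = (v2 - v1) / months
= (147.1221 - 146.144) / 34
= 0.9781 / 34
= 0.0288

0.0288


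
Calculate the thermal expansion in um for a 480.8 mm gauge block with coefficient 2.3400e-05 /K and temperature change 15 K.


dL = L * alpha * dT
= 480.8 * 2.3400e-05 * 15
= 0.1687608 mm
dL_um = 0.1687608 * 1000 = 168.7608 um

168.7608


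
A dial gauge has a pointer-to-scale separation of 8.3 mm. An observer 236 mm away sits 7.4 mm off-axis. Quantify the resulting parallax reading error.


error = h * offset / d
= 8.3 * 7.4 / 236
= 0.2603

0.2603


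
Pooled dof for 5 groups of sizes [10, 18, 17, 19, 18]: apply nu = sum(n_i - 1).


nu = sum_i (n_i - 1)
nu = ((10 - 1) + (18 - 1) + (17 - 1) + (19 - 1) + (18 - 1))
nu = 9 + 17 + 16 + 18 + 17
nu = 77

77


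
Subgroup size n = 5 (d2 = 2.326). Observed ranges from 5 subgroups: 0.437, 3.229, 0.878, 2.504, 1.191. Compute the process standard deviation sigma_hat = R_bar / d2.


R_bar = (0.437 + 3.229 + 0.878 + 2.504 + 1.191) / 5
R_bar = 8.239 / 5 = 1.6478
sigma_hat = R_bar / d2 = 1.6478 / 2.326 = 0.7084

0.7084


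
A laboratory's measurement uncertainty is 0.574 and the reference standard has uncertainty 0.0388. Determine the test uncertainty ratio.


TUR = u_lab / u_ref
= 0.574 / 0.0388
= 14.7938

14.7938


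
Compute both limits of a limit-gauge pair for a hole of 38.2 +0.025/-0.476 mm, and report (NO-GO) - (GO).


GO = nominal - lower_tol (smallest hole = maximum material condition)
GO = 38.2 - 0.476 = 37.724
NO-GO = nominal + upper_tol (largest hole = least material condition)
NO-GO = 38.2 + 0.025 = 38.225
spread = NO-GO - GO = 38.225 - 37.724 = 0.5010

0.5010


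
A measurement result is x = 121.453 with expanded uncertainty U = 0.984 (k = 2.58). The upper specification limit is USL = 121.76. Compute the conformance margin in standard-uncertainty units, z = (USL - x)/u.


u = U / k = 0.984 / 2.58 = 0.38139535
margin = |USL - x| = |121.76 - 121.453| = 0.307
z = margin / u = 0.307 / 0.38139535
z = 0.8049

0.8049


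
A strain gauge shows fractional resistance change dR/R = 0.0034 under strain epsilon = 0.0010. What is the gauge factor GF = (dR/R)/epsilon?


GF = (dR/R) / epsilon
= 0.0034 / 0.0010
= 3.4000

3.4000


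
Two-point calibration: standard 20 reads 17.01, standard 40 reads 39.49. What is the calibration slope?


slope = (y2 - y1) / (x2 - x1)
= (39.49 - 17.01) / (40 - 20)
= 22.4800 / 20
= 1.1240

1.1240


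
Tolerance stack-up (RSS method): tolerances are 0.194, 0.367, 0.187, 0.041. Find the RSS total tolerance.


RSS = sqrt(0.194^2 + 0.367^2 + 0.187^2 + 0.041^2)
= sqrt(0.208975)
= 0.4571

0.4571


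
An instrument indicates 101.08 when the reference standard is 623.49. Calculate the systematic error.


Systematic error = measured - true
= 101.08 - 623.49
= -522.4100

-522.4100


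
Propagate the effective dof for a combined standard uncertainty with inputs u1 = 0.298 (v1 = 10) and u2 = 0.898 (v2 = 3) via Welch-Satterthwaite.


uc = sqrt(u1^2 + u2^2) = sqrt(0.298^2 + 0.898^2) = 0.94615432
v_eff = uc^4 / (u1^4/v1 + u2^4/v2)
= 0.94615432^4 / (0.298^4/10 + 0.898^4/3)
= 0.80139736 / 0.21755109
v_eff = 3.6837

3.6837


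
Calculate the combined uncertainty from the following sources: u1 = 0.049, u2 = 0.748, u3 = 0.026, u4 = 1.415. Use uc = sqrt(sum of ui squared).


uc = sqrt(0.049^2 + 0.748^2 + 0.026^2 + 1.415^2)
uc = sqrt(2.564806)
uc = 1.6015

1.6015


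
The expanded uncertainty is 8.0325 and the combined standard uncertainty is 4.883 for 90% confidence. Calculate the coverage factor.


k = U / uc
k = 8.0325 / 4.883
k = 1.645

1.645


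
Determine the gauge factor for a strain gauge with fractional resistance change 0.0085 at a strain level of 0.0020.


GF = (dR/R) / epsilon
= 0.0085 / 0.0020
= 4.2500

4.2500


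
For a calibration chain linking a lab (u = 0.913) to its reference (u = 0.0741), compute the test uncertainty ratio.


TUR = u_lab / u_ref
= 0.913 / 0.0741
= 12.3212

12.3212


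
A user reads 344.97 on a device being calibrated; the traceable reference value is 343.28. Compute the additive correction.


Correction = standard - reading
= 343.28 - 344.97
= -1.6900

-1.6900


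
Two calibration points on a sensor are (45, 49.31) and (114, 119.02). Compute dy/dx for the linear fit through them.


slope = (y2 - y1) / (x2 - x1)
= (119.02 - 49.31) / (114 - 45)
= 69.7100 / 69
= 1.0103

1.0103


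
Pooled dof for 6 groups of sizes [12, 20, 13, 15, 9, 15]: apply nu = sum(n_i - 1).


nu = sum_i (n_i - 1)
nu = ((12 - 1) + (20 - 1) + (13 - 1) + (15 - 1) + (9 - 1) + (15 - 1))
nu = 11 + 19 + 12 + 14 + 8 + 14
nu = 78

78


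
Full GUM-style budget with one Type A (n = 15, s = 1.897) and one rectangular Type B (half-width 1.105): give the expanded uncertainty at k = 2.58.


u_A = s / sqrt(n) = 1.897 / sqrt(15) = 0.48980329
u_B = half_width / sqrt(3) = 1.105 / sqrt(3) = 0.63797205
uc = sqrt(u_A^2 + u_B^2) = sqrt(0.48980329^2 + 0.63797205^2) = 0.80431064
U = k * uc = 2.58 * 0.80431064
U = 2.0751

2.0751


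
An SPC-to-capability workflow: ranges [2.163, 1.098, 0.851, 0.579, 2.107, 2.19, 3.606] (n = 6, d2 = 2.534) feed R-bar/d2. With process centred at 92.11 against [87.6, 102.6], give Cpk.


R_bar = (2.163 + 1.098 + 0.851 + 0.579 + 2.107 + 2.19 + 3.606) / 7 = 1.7991429
sigma = R_bar / d2 = 1.7991429 / 2.534 = 0.71000114
Cp = (USL - LSL)/(6*sigma) = (102.6 - 87.6)/(6*0.71000114) = 3.5211
Cpu = (102.6 - 92.11)/(3*0.71000114) = 4.9249
Cpl = (92.11 - 87.6)/(3*0.71000114) = 2.1174
Cpk = min(Cpu, Cpl) = 2.1174

2.1174


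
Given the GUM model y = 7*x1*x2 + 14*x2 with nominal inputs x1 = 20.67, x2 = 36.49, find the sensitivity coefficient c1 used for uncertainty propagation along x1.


y = 7*x1*x2 + 14*x2
dy/dx1 = 7*x2
Evaluate at x2 = 36.49: c1 = 7 * 36.49
c1 = 255.4300

255.4300


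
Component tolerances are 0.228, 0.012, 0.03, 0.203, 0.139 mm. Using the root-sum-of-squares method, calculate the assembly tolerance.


RSS = sqrt(0.228^2 + 0.012^2 + 0.03^2 + 0.203^2 + 0.139^2)
= sqrt(0.113558)
= 0.3370

0.3370


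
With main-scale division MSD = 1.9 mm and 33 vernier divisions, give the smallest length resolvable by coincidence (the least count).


LC = MSD / n_div
= 1.9 / 33
= 0.0576

0.0576


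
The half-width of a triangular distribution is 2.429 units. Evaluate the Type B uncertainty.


u_B = half_width / sqrt(6)
u_B = 2.429 / 2.4494897
u_B = 0.9916

0.9916


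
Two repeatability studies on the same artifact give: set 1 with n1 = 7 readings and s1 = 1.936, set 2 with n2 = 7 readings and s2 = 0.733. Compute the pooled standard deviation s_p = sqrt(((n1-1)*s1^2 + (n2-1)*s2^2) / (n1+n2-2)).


s_p = sqrt(((n1-1)*s1^2 + (n2-1)*s2^2) / (n1+n2-2))
numerator = (7-1)*1.936^2 + (7-1)*0.733^2 = 22.488576 + 3.223734 = 25.71231
denominator = 7 + 7 - 2 = 12
s_p^2 = 25.71231 / 12 = 2.1426925
s_p = sqrt(2.1426925) = 1.4638

1.4638


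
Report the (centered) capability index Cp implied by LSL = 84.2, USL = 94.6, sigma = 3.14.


Cp = (USL - LSL) / (6 * sigma)
= (94.6 - 84.2) / (6 * 3.14)
= 10.4000 / 18.8400
= 0.5520

0.5520


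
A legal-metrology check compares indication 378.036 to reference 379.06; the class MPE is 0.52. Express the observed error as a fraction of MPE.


e = indication - reference = 378.036 - 379.06 = -1.0240
|e| = 1.0240
ratio = |e| / MPE = 1.0240 / 0.52
ratio = 1.9692

1.9692


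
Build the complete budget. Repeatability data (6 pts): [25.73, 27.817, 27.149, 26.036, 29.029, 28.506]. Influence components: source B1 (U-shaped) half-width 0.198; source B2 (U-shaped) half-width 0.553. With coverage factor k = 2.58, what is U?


mean = (25.73 + 27.817 + 27.149 + 26.036 + 29.029 + 28.506) / 6 = 27.37783333
s = sqrt(sum((x - mean)^2)/(n-1)) = 1.3236476
u_A = s / sqrt(n) = 1.3236476 / sqrt(6) = 0.54037687
u_B1 = 0.198 / sqrt(2) = 0.14000714
u_B2 = 0.553 / sqrt(2) = 0.39103005
uc = sqrt(0.54037687^2 + 0.14000714^2 + 0.39103005^2) = 0.68155239
U = k * uc = 2.58 * 0.68155239
U = 1.7584

1.7584


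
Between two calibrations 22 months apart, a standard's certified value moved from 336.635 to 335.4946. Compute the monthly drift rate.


rate = (v2 - v1) / months
= (335.4946 - 336.635) / 22
= -1.1404 / 22
= -0.0518

-0.0518


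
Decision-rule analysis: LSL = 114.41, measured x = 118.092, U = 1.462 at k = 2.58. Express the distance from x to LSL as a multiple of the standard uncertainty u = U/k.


u = U / k = 1.462 / 2.58 = 0.56666667
margin = |LSL - x| = |114.41 - 118.092| = 3.682
z = margin / u = 3.682 / 0.56666667
z = 6.4976

6.4976


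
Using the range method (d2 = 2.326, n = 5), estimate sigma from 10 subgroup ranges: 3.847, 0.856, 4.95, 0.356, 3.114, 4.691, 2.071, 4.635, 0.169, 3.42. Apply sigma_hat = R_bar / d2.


R_bar = (3.847 + 0.856 + 4.95 + 0.356 + 3.114 + 4.691 + 2.071 + 4.635 + 0.169 + 3.42) / 10
R_bar = 28.109 / 10 = 2.8109
sigma_hat = R_bar / d2 = 2.8109 / 2.326 = 1.2085

1.2085


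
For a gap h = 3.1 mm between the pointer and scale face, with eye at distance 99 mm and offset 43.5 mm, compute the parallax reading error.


error = h * offset / d
= 3.1 * 43.5 / 99
= 1.3621

1.3621


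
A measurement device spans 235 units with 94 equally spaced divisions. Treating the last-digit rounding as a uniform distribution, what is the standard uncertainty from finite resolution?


resolution = range / divisions
resolution = 235 / 94 = 2.5
u_res = resolution / (2*sqrt(3))
u_res = 2.5 / 3.4641016
u_res = 0.7217

0.7217


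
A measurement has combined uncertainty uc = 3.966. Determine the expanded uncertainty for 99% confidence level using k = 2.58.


U = k * uc
U = 2.58 * 3.966
U = 10.2323

10.2323


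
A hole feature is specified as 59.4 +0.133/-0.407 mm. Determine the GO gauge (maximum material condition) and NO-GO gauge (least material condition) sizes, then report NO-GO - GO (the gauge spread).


GO = nominal - lower_tol (smallest hole = maximum material condition)
GO = 59.4 - 0.407 = 58.993
NO-GO = nominal + upper_tol (largest hole = least material condition)
NO-GO = 59.4 + 0.133 = 59.533
spread = NO-GO - GO = 59.533 - 58.993 = 0.5400

0.5400


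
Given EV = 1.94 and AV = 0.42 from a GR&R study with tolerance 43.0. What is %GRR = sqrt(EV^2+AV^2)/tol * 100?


GRR = sqrt(EV^2 + AV^2) = sqrt(1.94^2 + 0.42^2) = 1.9849433
%GRR = GRR / tol * 100 = 1.9849433 / 43.0 * 100
%GRR = 4.6161

4.6161


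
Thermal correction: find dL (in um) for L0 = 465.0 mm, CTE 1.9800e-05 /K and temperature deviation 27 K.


dL = L * alpha * dT
= 465.0 * 1.9800e-05 * 27
= 0.2485890 mm
dL_um = 0.2485890 * 1000 = 248.5890 um

248.5890


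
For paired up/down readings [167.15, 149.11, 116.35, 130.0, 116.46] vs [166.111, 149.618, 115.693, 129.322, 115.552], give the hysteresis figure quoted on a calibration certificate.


|167.15 - 166.111| = 1.0390
|149.11 - 149.618| = 0.5080
|116.35 - 115.693| = 0.6570
|130.0 - 129.322| = 0.6780
|116.46 - 115.552| = 0.9080
hysteresis = max(diffs) = 1.0390

1.0390


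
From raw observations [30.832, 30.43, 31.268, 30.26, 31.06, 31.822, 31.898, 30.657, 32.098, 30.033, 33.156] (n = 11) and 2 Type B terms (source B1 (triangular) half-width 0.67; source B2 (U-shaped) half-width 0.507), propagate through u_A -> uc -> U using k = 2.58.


mean = (30.832 + 30.43 + 31.268 + 30.26 + 31.06 + 31.822 + 31.898 + 30.657 + 32.098 + 30.033 + 33.156) / 11 = 31.22854545
s = sqrt(sum((x - mean)^2)/(n-1)) = 0.9375687
u_A = s / sqrt(n) = 0.9375687 / sqrt(11) = 0.2826876
u_B1 = 0.67 / sqrt(6) = 0.27352635
u_B2 = 0.507 / sqrt(2) = 0.35850314
uc = sqrt(0.2826876^2 + 0.27352635^2 + 0.35850314^2) = 0.5322156
U = k * uc = 2.58 * 0.5322156
U = 1.3731

1.3731


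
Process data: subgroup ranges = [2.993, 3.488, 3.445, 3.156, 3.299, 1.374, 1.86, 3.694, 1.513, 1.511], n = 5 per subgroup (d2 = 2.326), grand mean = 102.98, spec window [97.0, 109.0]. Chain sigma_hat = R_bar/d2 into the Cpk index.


R_bar = (2.993 + 3.488 + 3.445 + 3.156 + 3.299 + 1.374 + 1.86 + 3.694 + 1.513 + 1.511) / 10 = 2.6333
sigma = R_bar / d2 = 2.6333 / 2.326 = 1.1321152
Cp = (USL - LSL)/(6*sigma) = (109.0 - 97.0)/(6*1.1321152) = 1.7666
Cpu = (109.0 - 102.98)/(3*1.1321152) = 1.7725
Cpl = (102.98 - 97.0)/(3*1.1321152) = 1.7607
Cpk = min(Cpu, Cpl) = 1.7607

1.7607


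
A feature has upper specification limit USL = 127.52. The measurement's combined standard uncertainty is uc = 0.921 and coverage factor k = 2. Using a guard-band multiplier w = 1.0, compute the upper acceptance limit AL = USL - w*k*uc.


U = k * uc = 2 * 0.921 = 1.842
guard band g = w * U = 1.0 * 1.842 = 1.842
AL = USL - g = 127.52 - 1.842
AL = 125.6780

125.6780


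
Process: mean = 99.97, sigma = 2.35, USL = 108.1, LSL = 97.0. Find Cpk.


Cpu = (USL - mean) / (3*sigma) = (108.1 - 99.97) / (3*2.35) = 1.1532
Cpl = (mean - LSL) / (3*sigma) = (99.97 - 97.0) / (3*2.35) = 0.4213
Cpk = min(Cpu, Cpl) = 0.4213

0.4213


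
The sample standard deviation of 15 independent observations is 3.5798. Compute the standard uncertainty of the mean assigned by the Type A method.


u_A = s / sqrt(n)
u_A = 3.5798 / sqrt(15)
u_A = 3.5798 / 3.8729833
u_A = 0.9243

0.9243


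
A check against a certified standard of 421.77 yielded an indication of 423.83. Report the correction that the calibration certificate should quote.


Correction = standard - reading
= 421.77 - 423.83
= -2.0600

-2.0600


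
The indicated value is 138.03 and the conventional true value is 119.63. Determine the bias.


Systematic error = measured - true
= 138.03 - 119.63
= 18.4000

18.4000


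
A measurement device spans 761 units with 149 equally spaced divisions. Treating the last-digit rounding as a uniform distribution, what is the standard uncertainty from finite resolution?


resolution = range / divisions
resolution = 761 / 149 = 5.1073826
u_res = resolution / (2*sqrt(3))
u_res = 5.1073826 / 3.4641016
u_res = 1.4744

1.4744


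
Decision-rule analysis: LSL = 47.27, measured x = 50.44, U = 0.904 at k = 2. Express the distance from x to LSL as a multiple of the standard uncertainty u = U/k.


u = U / k = 0.904 / 2 = 0.452
margin = |LSL - x| = |47.27 - 50.44| = 3.17
z = margin / u = 3.17 / 0.452
z = 7.0133

7.0133


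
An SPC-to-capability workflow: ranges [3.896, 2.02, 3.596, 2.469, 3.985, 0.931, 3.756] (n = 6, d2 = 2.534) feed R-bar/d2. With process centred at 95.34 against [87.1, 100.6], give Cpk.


R_bar = (3.896 + 2.02 + 3.596 + 2.469 + 3.985 + 0.931 + 3.756) / 7 = 2.9504286
sigma = R_bar / d2 = 2.9504286 / 2.534 = 1.1643365
Cp = (USL - LSL)/(6*sigma) = (100.6 - 87.1)/(6*1.1643365) = 1.9324
Cpu = (100.6 - 95.34)/(3*1.1643365) = 1.5059
Cpl = (95.34 - 87.1)/(3*1.1643365) = 2.3590
Cpk = min(Cpu, Cpl) = 1.5059

1.5059


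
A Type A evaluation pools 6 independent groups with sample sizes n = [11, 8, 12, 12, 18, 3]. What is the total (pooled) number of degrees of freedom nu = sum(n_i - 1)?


nu = sum_i (n_i - 1)
nu = ((11 - 1) + (8 - 1) + (12 - 1) + (12 - 1) + (18 - 1) + (3 - 1))
nu = 10 + 7 + 11 + 11 + 17 + 2
nu = 58

58


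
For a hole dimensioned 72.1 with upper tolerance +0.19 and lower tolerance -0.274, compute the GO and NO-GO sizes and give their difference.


GO = nominal - lower_tol (smallest hole = maximum material condition)
GO = 72.1 - 0.274 = 71.826
NO-GO = nominal + upper_tol (largest hole = least material condition)
NO-GO = 72.1 + 0.19 = 72.29
spread = NO-GO - GO = 72.29 - 71.826 = 0.4640

0.4640


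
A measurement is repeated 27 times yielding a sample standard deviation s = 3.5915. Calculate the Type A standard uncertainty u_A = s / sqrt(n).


u_A = s / sqrt(n)
u_A = 3.5915 / sqrt(27)
u_A = 3.5915 / 5.1961524
u_A = 0.6912

0.6912


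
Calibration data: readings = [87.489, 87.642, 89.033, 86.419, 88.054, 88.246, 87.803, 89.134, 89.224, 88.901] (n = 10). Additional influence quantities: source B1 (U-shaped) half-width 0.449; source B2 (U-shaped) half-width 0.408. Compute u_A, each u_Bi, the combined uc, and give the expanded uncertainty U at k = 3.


mean = (87.489 + 87.642 + 89.033 + 86.419 + 88.054 + 88.246 + 87.803 + 89.134 + 89.224 + 88.901) / 10 = 88.1945
s = sqrt(sum((x - mean)^2)/(n-1)) = 0.89912343
u_A = s / sqrt(n) = 0.89912343 / sqrt(10) = 0.28432779
u_B1 = 0.449 / sqrt(2) = 0.31749094
u_B2 = 0.408 / sqrt(2) = 0.28849957
uc = sqrt(0.28432779^2 + 0.31749094^2 + 0.28849957^2) = 0.51465988
U = k * uc = 3 * 0.51465988
U = 1.5440

1.5440


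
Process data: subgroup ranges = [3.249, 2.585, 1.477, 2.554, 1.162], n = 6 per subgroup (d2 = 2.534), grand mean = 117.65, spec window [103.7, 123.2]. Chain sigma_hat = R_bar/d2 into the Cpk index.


R_bar = (3.249 + 2.585 + 1.477 + 2.554 + 1.162) / 5 = 2.2054
sigma = R_bar / d2 = 2.2054 / 2.534 = 0.8703236
Cp = (USL - LSL)/(6*sigma) = (123.2 - 103.7)/(6*0.8703236) = 3.7342
Cpu = (123.2 - 117.65)/(3*0.8703236) = 2.1256
Cpl = (117.65 - 103.7)/(3*0.8703236) = 5.3428
Cpk = min(Cpu, Cpl) = 2.1256

2.1256


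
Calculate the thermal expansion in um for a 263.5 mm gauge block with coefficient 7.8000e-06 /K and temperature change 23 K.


dL = L * alpha * dT
= 263.5 * 7.8000e-06 * 23
= 0.0472719 mm
dL_um = 0.0472719 * 1000 = 47.2719 um

47.2719


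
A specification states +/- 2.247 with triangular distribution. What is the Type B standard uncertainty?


u_B = half_width / sqrt(6)
u_B = 2.247 / 2.4494897
u_B = 0.9173

0.9173


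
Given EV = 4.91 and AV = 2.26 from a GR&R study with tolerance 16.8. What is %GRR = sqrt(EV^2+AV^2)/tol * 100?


GRR = sqrt(EV^2 + AV^2) = sqrt(4.91^2 + 2.26^2) = 5.4051549
%GRR = GRR / tol * 100 = 5.4051549 / 16.8 * 100
%GRR = 32.1735

32.1735


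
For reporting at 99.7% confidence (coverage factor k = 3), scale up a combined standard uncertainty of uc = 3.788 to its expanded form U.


U = k * uc
U = 3 * 3.788
U = 11.3640

11.3640


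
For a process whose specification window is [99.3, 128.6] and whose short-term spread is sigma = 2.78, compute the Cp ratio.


Cp = (USL - LSL) / (6 * sigma)
= (128.6 - 99.3) / (6 * 2.78)
= 29.3000 / 16.6800
= 1.7566

1.7566


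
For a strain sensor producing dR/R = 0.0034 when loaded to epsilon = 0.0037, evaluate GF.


GF = (dR/R) / epsilon
= 0.0034 / 0.0037
= 0.9189

0.9189


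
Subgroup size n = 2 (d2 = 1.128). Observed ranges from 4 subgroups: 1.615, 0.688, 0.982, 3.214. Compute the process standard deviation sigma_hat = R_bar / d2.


R_bar = (1.615 + 0.688 + 0.982 + 3.214) / 4
R_bar = 6.499 / 4 = 1.62475
sigma_hat = R_bar / d2 = 1.62475 / 1.128 = 1.4404

1.4404


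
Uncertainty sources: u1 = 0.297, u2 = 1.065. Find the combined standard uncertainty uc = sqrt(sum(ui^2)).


uc = sqrt(0.297^2 + 1.065^2)
uc = sqrt(1.222434)
uc = 1.1056

1.1056


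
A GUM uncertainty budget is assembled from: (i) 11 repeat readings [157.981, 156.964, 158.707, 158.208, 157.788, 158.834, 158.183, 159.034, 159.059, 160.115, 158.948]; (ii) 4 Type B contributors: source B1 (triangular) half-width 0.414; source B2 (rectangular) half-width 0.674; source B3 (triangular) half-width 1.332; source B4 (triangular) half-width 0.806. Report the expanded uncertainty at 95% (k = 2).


mean = (157.981 + 156.964 + 158.707 + 158.208 + 157.788 + 158.834 + 158.183 + 159.034 + 159.059 + 160.115 + 158.948) / 11 = 158.5291818
s = sqrt(sum((x - mean)^2)/(n-1)) = 0.82903303
u_A = s / sqrt(n) = 0.82903303 / sqrt(11) = 0.24996286
u_B1 = 0.414 / sqrt(6) = 0.16901479
u_B2 = 0.674 / sqrt(3) = 0.38913408
u_B3 = 1.332 / sqrt(6) = 0.54378672
u_B4 = 0.806 / sqrt(6) = 0.32904812
uc = sqrt(0.24996286^2 + 0.16901479^2 + 0.38913408^2 + 0.54378672^2 + 0.32904812^2) = 0.80402079
U = k * uc = 2 * 0.80402079
U = 1.6080

1.6080


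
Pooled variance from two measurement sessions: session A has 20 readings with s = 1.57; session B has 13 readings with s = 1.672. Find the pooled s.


s_p = sqrt(((n1-1)*s1^2 + (n2-1)*s2^2) / (n1+n2-2))
numerator = (20-1)*1.57^2 + (13-1)*1.672^2 = 46.8331 + 33.547008 = 80.380108
denominator = 20 + 13 - 2 = 31
s_p^2 = 80.380108 / 31 = 2.5929067
s_p = sqrt(2.5929067) = 1.6103

1.6103


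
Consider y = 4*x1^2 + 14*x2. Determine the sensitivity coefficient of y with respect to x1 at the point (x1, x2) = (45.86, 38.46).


y = 4*x1^2 + 14*x2
dy/dx1 = 2*4*x1
Evaluate at x1 = 45.86: c1 = 8 * 45.86
c1 = 366.8800

366.8800


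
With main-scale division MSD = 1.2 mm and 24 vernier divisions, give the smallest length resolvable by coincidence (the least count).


LC = MSD / n_div
= 1.2 / 24
= 0.0500

0.0500


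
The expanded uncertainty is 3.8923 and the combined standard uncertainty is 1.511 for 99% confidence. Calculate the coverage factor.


k = U / uc
k = 3.8923 / 1.511
k = 2.576

2.576


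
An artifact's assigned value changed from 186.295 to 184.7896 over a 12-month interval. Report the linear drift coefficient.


rate = (v2 - v1) / months
= (184.7896 - 186.295) / 12
= -1.5054 / 12
= -0.1254

-0.1254


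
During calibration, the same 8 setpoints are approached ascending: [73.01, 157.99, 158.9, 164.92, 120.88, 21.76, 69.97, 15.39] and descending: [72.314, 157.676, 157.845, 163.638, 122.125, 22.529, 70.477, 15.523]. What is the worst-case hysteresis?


|73.01 - 72.314| = 0.6960
|157.99 - 157.676| = 0.3140
|158.9 - 157.845| = 1.0550
|164.92 - 163.638| = 1.2820
|120.88 - 122.125| = 1.2450
|21.76 - 22.529| = 0.7690
|69.97 - 70.477| = 0.5070
|15.39 - 15.523| = 0.1330
hysteresis = max(diffs) = 1.2820

1.2820


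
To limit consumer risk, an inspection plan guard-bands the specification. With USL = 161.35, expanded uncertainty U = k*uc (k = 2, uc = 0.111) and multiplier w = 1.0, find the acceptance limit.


U = k * uc = 2 * 0.111 = 0.222
guard band g = w * U = 1.0 * 0.222 = 0.222
AL = USL - g = 161.35 - 0.222
AL = 161.1280

161.1280


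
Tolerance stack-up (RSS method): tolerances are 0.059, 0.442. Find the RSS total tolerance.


RSS = sqrt(0.059^2 + 0.442^2)
= sqrt(0.198845)
= 0.4459

0.4459


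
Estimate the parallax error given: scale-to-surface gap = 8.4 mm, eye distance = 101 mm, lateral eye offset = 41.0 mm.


error = h * offset / d
= 8.4 * 41.0 / 101
= 3.4099

3.4099


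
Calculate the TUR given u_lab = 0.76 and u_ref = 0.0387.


TUR = u_lab / u_ref
= 0.76 / 0.0387
= 19.6382

19.6382


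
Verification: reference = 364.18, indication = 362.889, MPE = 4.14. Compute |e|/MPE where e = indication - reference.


e = indication - reference = 362.889 - 364.18 = -1.2910
|e| = 1.2910
ratio = |e| / MPE = 1.2910 / 4.14
ratio = 0.3118

0.3118


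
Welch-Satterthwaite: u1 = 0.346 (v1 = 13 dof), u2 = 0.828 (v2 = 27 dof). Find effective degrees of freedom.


uc = sqrt(u1^2 + u2^2) = sqrt(0.346^2 + 0.828^2) = 0.89738509
v_eff = uc^4 / (u1^4/v1 + u2^4/v2)
= 0.89738509^4 / (0.346^4/13 + 0.828^4/27)
= 0.64850809 / 0.018510804
v_eff = 35.0340

35.0340


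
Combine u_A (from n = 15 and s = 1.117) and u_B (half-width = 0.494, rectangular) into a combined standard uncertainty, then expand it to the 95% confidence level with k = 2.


u_A = s / sqrt(n) = 1.117 / sqrt(15) = 0.28840816
u_B = half_width / sqrt(3) = 0.494 / sqrt(3) = 0.28521103
uc = sqrt(u_A^2 + u_B^2) = sqrt(0.28840816^2 + 0.28521103^2) = 0.40561632
U = k * uc = 2 * 0.40561632
U = 0.8112

0.8112


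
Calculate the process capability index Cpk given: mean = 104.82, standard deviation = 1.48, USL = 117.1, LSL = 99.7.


Cpu = (USL - mean) / (3*sigma) = (117.1 - 104.82) / (3*1.48) = 2.7658
Cpl = (mean - LSL) / (3*sigma) = (104.82 - 99.7) / (3*1.48) = 1.1532
Cpk = min(Cpu, Cpl) = 1.1532

1.1532


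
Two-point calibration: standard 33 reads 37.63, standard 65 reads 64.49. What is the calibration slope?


slope = (y2 - y1) / (x2 - x1)
= (64.49 - 37.63) / (65 - 33)
= 26.8600 / 32
= 0.8394

0.8394


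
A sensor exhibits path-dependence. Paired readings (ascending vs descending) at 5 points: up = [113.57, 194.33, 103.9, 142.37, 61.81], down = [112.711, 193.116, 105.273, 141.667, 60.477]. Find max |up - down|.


|113.57 - 112.711| = 0.8590
|194.33 - 193.116| = 1.2140
|103.9 - 105.273| = 1.3730
|142.37 - 141.667| = 0.7030
|61.81 - 60.477| = 1.3330
hysteresis = max(diffs) = 1.3730

1.3730


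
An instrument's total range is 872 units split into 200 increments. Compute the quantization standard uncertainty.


resolution = range / divisions
resolution = 872 / 200 = 4.36
u_res = resolution / (2*sqrt(3))
u_res = 4.36 / 3.4641016
u_res = 1.2586

1.2586


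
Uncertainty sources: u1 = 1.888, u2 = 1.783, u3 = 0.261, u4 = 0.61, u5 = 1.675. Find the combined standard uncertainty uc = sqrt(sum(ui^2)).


uc = sqrt(1.888^2 + 1.783^2 + 0.261^2 + 0.61^2 + 1.675^2)
uc = sqrt(9.989479)
uc = 3.1606

3.1606


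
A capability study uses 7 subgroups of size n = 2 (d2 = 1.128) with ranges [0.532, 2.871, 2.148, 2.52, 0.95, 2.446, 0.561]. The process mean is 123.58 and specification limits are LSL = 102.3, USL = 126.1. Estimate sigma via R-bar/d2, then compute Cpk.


R_bar = (0.532 + 2.871 + 2.148 + 2.52 + 0.95 + 2.446 + 0.561) / 7 = 1.7182857
sigma = R_bar / d2 = 1.7182857 / 1.128 = 1.5233029
Cp = (USL - LSL)/(6*sigma) = (126.1 - 102.3)/(6*1.5233029) = 2.6040
Cpu = (126.1 - 123.58)/(3*1.5233029) = 0.5514
Cpl = (123.58 - 102.3)/(3*1.5233029) = 4.6565
Cpk = min(Cpu, Cpl) = 0.5514

0.5514


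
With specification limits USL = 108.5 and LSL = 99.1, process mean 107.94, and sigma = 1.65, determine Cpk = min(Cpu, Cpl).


Cpu = (USL - mean) / (3*sigma) = (108.5 - 107.94) / (3*1.65) = 0.1131
Cpl = (mean - LSL) / (3*sigma) = (107.94 - 99.1) / (3*1.65) = 1.7859
Cpk = min(Cpu, Cpl) = 0.1131

0.1131


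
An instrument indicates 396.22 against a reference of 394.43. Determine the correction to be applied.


Correction = standard - reading
= 394.43 - 396.22
= -1.7900

-1.7900


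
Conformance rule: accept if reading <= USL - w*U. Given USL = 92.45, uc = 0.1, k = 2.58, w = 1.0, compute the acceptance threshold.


U = k * uc = 2.58 * 0.1 = 0.258
guard band g = w * U = 1.0 * 0.258 = 0.258
AL = USL - g = 92.45 - 0.258
AL = 92.1920

92.1920


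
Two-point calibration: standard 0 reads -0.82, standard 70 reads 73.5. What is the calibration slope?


slope = (y2 - y1) / (x2 - x1)
= (73.5 - -0.82) / (70 - 0)
= 74.3200 / 70
= 1.0617

1.0617


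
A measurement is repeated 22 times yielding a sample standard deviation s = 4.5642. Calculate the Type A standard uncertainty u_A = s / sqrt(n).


u_A = s / sqrt(n)
u_A = 4.5642 / sqrt(22)
u_A = 4.5642 / 4.6904158
u_A = 0.9731

0.9731


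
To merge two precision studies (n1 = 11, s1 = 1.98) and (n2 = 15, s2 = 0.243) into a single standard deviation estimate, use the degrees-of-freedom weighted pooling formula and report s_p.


s_p = sqrt(((n1-1)*s1^2 + (n2-1)*s2^2) / (n1+n2-2))
numerator = (11-1)*1.98^2 + (15-1)*0.243^2 = 39.204 + 0.826686 = 40.030686
denominator = 11 + 15 - 2 = 24
s_p^2 = 40.030686 / 24 = 1.6679453
s_p = sqrt(1.6679453) = 1.2915

1.2915


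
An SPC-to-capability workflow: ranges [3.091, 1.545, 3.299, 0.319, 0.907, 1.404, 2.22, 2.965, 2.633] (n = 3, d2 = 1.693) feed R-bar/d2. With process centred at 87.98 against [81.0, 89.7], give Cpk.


R_bar = (3.091 + 1.545 + 3.299 + 0.319 + 0.907 + 1.404 + 2.22 + 2.965 + 2.633) / 9 = 2.0425556
sigma = R_bar / d2 = 2.0425556 / 1.693 = 1.2064711
Cp = (USL - LSL)/(6*sigma) = (89.7 - 81.0)/(6*1.2064711) = 1.2019
Cpu = (89.7 - 87.98)/(3*1.2064711) = 0.4752
Cpl = (87.98 - 81.0)/(3*1.2064711) = 1.9285
Cpk = min(Cpu, Cpl) = 0.4752

0.4752


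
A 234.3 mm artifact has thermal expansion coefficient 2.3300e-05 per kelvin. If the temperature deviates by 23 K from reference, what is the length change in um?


dL = L * alpha * dT
= 234.3 * 2.3300e-05 * 23
= 0.1255614 mm
dL_um = 0.1255614 * 1000 = 125.5614 um

125.5614


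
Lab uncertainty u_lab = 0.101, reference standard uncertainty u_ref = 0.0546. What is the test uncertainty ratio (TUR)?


TUR = u_lab / u_ref
= 0.101 / 0.0546
= 1.8498

1.8498


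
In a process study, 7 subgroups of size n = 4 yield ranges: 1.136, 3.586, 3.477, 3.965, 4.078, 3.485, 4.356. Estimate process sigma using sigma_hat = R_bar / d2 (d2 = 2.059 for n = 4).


R_bar = (1.136 + 3.586 + 3.477 + 3.965 + 4.078 + 3.485 + 4.356) / 7
R_bar = 24.083 / 7 = 3.4404286
sigma_hat = R_bar / d2 = 3.4404286 / 2.059 = 1.6709

1.6709


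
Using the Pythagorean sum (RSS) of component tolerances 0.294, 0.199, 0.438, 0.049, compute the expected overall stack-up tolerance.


RSS = sqrt(0.294^2 + 0.199^2 + 0.438^2 + 0.049^2)
= sqrt(0.320282)
= 0.5659

0.5659


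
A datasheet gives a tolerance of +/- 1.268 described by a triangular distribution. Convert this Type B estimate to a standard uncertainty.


u_B = half_width / sqrt(6)
u_B = 1.268 / 2.4494897
u_B = 0.5177

0.5177


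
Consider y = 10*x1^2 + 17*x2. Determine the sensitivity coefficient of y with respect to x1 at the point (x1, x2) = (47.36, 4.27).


y = 10*x1^2 + 17*x2
dy/dx1 = 2*10*x1
Evaluate at x1 = 47.36: c1 = 20 * 47.36
c1 = 947.2000

947.2000


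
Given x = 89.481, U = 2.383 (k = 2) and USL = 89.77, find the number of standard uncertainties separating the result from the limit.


u = U / k = 2.383 / 2 = 1.1915
margin = |USL - x| = |89.77 - 89.481| = 0.289
z = margin / u = 0.289 / 1.1915
z = 0.2426

0.2426


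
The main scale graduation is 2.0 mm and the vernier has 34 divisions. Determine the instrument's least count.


LC = MSD / n_div
= 2.0 / 34
= 0.0588

0.0588


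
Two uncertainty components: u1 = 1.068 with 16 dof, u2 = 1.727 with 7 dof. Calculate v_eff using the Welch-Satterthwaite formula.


uc = sqrt(u1^2 + u2^2) = sqrt(1.068^2 + 1.727^2) = 2.0305549
v_eff = uc^4 / (u1^4/v1 + u2^4/v2)
= 2.0305549^4 / (1.068^4/16 + 1.727^4/7)
= 17.000392 / 1.3520967
v_eff = 12.5734

12.5734


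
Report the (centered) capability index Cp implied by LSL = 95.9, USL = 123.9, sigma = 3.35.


Cp = (USL - LSL) / (6 * sigma)
= (123.9 - 95.9) / (6 * 3.35)
= 28.0000 / 20.1000
= 1.3930

1.3930


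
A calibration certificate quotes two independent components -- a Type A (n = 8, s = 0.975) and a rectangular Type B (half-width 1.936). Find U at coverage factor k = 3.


u_A = s / sqrt(n) = 0.975 / sqrt(8) = 0.34471456
u_B = half_width / sqrt(3) = 1.936 / sqrt(3) = 1.1177501
uc = sqrt(u_A^2 + u_B^2) = sqrt(0.34471456^2 + 1.1177501^2) = 1.169698
U = k * uc = 3 * 1.169698
U = 3.5091

3.5091


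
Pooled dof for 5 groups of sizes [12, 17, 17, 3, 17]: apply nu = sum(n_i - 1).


nu = sum_i (n_i - 1)
nu = ((12 - 1) + (17 - 1) + (17 - 1) + (3 - 1) + (17 - 1))
nu = 11 + 16 + 16 + 2 + 16
nu = 61

61


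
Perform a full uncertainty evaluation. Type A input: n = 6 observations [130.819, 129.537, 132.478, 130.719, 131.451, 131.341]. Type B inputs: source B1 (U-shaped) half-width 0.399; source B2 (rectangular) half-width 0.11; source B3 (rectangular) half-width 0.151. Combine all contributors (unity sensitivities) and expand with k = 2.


mean = (130.819 + 129.537 + 132.478 + 130.719 + 131.451 + 131.341) / 6 = 131.0575
s = sqrt(sum((x - mean)^2)/(n-1)) = 0.97328511
u_A = s / sqrt(n) = 0.97328511 / sqrt(6) = 0.39734198
u_B1 = 0.399 / sqrt(2) = 0.28213561
u_B2 = 0.11 / sqrt(3) = 0.06350853
u_B3 = 0.151 / sqrt(3) = 0.087179891
uc = sqrt(0.39734198^2 + 0.28213561^2 + 0.06350853^2 + 0.087179891^2) = 0.49911403
U = k * uc = 2 * 0.49911403
U = 0.9982

0.9982


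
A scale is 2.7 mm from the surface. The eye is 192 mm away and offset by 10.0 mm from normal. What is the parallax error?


error = h * offset / d
= 2.7 * 10.0 / 192
= 0.1406

0.1406


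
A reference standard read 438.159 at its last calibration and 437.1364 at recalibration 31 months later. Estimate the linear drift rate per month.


rate = (v2 - v1) / months
= (437.1364 - 438.159) / 31
= -1.0226 / 31
= -0.0330

-0.0330


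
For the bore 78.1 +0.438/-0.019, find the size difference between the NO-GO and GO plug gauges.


GO = nominal - lower_tol (smallest hole = maximum material condition)
GO = 78.1 - 0.019 = 78.081
NO-GO = nominal + upper_tol (largest hole = least material condition)
NO-GO = 78.1 + 0.438 = 78.538
spread = NO-GO - GO = 78.538 - 78.081 = 0.4570

0.4570


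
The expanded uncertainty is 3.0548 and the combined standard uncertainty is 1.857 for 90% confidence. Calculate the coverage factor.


k = U / uc
k = 3.0548 / 1.857
k = 1.645

1.645


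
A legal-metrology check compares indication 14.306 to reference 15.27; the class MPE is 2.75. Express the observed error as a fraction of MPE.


e = indication - reference = 14.306 - 15.27 = -0.9640
|e| = 0.9640
ratio = |e| / MPE = 0.9640 / 2.75
ratio = 0.3505

0.3505


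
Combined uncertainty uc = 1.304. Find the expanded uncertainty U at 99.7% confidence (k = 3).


U = k * uc
U = 3 * 1.304
U = 3.9120

3.9120


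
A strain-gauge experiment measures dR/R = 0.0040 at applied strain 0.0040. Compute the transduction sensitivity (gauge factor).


GF = (dR/R) / epsilon
= 0.0040 / 0.0040
= 1.0000

1.0000


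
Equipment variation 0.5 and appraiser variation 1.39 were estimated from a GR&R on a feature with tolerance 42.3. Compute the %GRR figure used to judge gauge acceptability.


GRR = sqrt(EV^2 + AV^2) = sqrt(0.5^2 + 1.39^2) = 1.4771933
%GRR = GRR / tol * 100 = 1.4771933 / 42.3 * 100
%GRR = 3.4922

3.4922


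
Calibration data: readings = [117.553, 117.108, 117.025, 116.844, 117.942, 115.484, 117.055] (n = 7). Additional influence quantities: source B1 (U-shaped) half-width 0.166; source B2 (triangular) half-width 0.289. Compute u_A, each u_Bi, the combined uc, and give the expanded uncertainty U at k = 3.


mean = (117.553 + 117.108 + 117.025 + 116.844 + 117.942 + 115.484 + 117.055) / 7 = 117.0015714
s = sqrt(sum((x - mean)^2)/(n-1)) = 0.76714424
u_A = s / sqrt(n) = 0.76714424 / sqrt(7) = 0.28995327
u_B1 = 0.166 / sqrt(2) = 0.11737973
u_B2 = 0.289 / sqrt(6) = 0.11798376
uc = sqrt(0.28995327^2 + 0.11737973^2 + 0.11798376^2) = 0.3343218
U = k * uc = 3 * 0.3343218
U = 1.0030

1.0030


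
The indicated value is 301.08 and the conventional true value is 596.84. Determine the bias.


Systematic error = measured - true
= 301.08 - 596.84
= -295.7600

-295.7600


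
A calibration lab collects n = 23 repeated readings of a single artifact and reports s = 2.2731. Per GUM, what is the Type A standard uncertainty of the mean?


u_A = s / sqrt(n)
u_A = 2.2731 / sqrt(23)
u_A = 2.2731 / 4.7958315
u_A = 0.4740

0.4740


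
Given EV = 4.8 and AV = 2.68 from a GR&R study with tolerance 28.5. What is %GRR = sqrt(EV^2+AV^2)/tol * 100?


GRR = sqrt(EV^2 + AV^2) = sqrt(4.8^2 + 2.68^2) = 5.4974903
%GRR = GRR / tol * 100 = 5.4974903 / 28.5 * 100
%GRR = 19.2894

19.2894


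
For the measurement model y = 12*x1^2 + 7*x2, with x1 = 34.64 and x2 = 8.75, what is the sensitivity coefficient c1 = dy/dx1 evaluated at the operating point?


y = 12*x1^2 + 7*x2
dy/dx1 = 2*12*x1
Evaluate at x1 = 34.64: c1 = 24 * 34.64
c1 = 831.3600

831.3600


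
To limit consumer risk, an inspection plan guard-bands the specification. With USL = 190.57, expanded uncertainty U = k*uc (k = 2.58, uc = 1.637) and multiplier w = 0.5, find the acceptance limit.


U = k * uc = 2.58 * 1.637 = 4.22346
guard band g = w * U = 0.5 * 4.22346 = 2.11173
AL = USL - g = 190.57 - 2.11173
AL = 188.4583

188.4583


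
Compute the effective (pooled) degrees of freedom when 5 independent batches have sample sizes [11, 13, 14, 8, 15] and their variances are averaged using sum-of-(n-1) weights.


nu = sum_i (n_i - 1)
nu = ((11 - 1) + (13 - 1) + (14 - 1) + (8 - 1) + (15 - 1))
nu = 10 + 12 + 13 + 7 + 14
nu = 56

56


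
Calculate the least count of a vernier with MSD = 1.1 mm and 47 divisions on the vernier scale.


LC = MSD / n_div
= 1.1 / 47
= 0.0234

0.0234


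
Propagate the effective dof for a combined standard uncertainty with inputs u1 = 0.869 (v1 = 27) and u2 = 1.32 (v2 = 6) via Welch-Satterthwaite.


uc = sqrt(u1^2 + u2^2) = sqrt(0.869^2 + 1.32^2) = 1.5803674
v_eff = uc^4 / (u1^4/v1 + u2^4/v2)
= 1.5803674^4 / (0.869^4/27 + 1.32^4/6)
= 6.2378115 / 0.527114
v_eff = 11.8339

11.8339


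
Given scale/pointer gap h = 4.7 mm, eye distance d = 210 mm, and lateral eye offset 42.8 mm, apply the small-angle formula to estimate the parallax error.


error = h * offset / d
= 4.7 * 42.8 / 210
= 0.9579

0.9579


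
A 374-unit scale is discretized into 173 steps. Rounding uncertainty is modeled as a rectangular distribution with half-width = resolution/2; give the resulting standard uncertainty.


resolution = range / divisions
resolution = 374 / 173 = 2.1618497
u_res = resolution / (2*sqrt(3))
u_res = 2.1618497 / 3.4641016
u_res = 0.6241

0.6241


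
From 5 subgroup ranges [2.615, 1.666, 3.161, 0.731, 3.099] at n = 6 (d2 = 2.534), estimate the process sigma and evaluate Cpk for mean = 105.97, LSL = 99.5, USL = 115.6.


R_bar = (2.615 + 1.666 + 3.161 + 0.731 + 3.099) / 5 = 2.2544
sigma = R_bar / d2 = 2.2544 / 2.534 = 0.88966062
Cp = (USL - LSL)/(6*sigma) = (115.6 - 99.5)/(6*0.88966062) = 3.0161
Cpu = (115.6 - 105.97)/(3*0.88966062) = 3.6081
Cpl = (105.97 - 99.5)/(3*0.88966062) = 2.4241
Cpk = min(Cpu, Cpl) = 2.4241

2.4241


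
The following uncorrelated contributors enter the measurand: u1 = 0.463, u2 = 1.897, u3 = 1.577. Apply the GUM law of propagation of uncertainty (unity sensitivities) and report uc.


uc = sqrt(0.463^2 + 1.897^2 + 1.577^2)
uc = sqrt(6.299907)
uc = 2.5100

2.5100


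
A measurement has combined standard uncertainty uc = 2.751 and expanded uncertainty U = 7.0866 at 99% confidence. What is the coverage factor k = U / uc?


k = U / uc
k = 7.0866 / 2.751
k = 2.576

2.576


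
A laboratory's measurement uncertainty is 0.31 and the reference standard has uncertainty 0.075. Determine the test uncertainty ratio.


TUR = u_lab / u_ref
= 0.31 / 0.075
= 4.1333

4.1333


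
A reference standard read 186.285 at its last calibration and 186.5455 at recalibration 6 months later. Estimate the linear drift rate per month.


rate = (v2 - v1) / months
= (186.5455 - 186.285) / 6
= 0.2605 / 6
= 0.0434

0.0434


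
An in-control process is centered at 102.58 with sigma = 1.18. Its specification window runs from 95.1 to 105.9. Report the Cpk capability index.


Cpu = (USL - mean) / (3*sigma) = (105.9 - 102.58) / (3*1.18) = 0.9379
Cpl = (mean - LSL) / (3*sigma) = (102.58 - 95.1) / (3*1.18) = 2.1130
Cpk = min(Cpu, Cpl) = 0.9379

0.9379


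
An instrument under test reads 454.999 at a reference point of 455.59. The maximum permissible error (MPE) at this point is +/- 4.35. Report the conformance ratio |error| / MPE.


e = indication - reference = 454.999 - 455.59 = -0.5910
|e| = 0.5910
ratio = |e| / MPE = 0.5910 / 4.35
ratio = 0.1359

0.1359


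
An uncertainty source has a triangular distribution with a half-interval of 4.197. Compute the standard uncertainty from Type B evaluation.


u_B = half_width / sqrt(6)
u_B = 4.197 / 2.4494897
u_B = 1.7134

1.7134
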